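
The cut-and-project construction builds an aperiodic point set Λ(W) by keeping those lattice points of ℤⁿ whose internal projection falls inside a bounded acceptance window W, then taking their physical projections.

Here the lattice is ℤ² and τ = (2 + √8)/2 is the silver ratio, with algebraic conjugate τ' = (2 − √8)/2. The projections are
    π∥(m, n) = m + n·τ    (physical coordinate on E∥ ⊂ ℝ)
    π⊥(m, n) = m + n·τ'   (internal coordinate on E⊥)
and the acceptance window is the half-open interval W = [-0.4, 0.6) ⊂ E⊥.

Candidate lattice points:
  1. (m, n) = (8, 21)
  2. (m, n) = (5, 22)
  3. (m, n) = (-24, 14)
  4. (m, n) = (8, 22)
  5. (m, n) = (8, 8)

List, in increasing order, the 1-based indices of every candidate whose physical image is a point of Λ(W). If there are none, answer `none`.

Compute τ' = (2−√8)/2 = -0.414214, so π⊥(m,n) = m -0.414214·n.
#1 (8,21): internal coord 8 + (21)·τ' = -0.698485; -0.698485 ∉ [-0.4, 0.6) → out
#2 (5,22): internal coord 5 + (22)·τ' = -4.112698; -4.112698 ∉ [-0.4, 0.6) → out
#3 (-24,14): internal coord -24 + (14)·τ' = -29.798990; -29.798990 ∉ [-0.4, 0.6) → out
#4 (8,22): internal coord 8 + (22)·τ' = -1.112698; -1.112698 ∉ [-0.4, 0.6) → out
#5 (8,8): internal coord 8 + (8)·τ' = +4.686292; +4.686292 ∉ [-0.4, 0.6) → out

none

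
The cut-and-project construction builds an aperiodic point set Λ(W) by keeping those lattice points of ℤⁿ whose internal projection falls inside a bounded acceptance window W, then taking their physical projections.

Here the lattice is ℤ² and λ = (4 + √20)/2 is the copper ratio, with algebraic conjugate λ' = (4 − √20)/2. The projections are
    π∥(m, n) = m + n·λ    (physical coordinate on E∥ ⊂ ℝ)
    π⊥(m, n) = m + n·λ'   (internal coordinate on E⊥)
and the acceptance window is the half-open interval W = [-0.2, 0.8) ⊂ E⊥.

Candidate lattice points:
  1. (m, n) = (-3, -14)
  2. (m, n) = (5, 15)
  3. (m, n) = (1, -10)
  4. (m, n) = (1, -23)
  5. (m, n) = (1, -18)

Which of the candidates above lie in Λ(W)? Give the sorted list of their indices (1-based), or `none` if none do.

λ' = (4−√20)/2 ≈ -0.23607.
#1 (-3,-14): internal coord -3 + (-14)·λ' = +0.30495; +0.30495 ∈ [-0.2, 0.8) → IN Λ
#2 (5,15): internal coord 5 + (15)·λ' = +1.45898; +1.45898 ∉ [-0.2, 0.8) → out
#3 (1,-10): internal coord 1 + (-10)·λ' = +3.36068; +3.36068 ∉ [-0.2, 0.8) → out
#4 (1,-23): internal coord 1 + (-23)·λ' = +6.42956; +6.42956 ∉ [-0.2, 0.8) → out
#5 (1,-18): internal coord 1 + (-18)·λ' = +5.24922; +5.24922 ∉ [-0.2, 0.8) → out

1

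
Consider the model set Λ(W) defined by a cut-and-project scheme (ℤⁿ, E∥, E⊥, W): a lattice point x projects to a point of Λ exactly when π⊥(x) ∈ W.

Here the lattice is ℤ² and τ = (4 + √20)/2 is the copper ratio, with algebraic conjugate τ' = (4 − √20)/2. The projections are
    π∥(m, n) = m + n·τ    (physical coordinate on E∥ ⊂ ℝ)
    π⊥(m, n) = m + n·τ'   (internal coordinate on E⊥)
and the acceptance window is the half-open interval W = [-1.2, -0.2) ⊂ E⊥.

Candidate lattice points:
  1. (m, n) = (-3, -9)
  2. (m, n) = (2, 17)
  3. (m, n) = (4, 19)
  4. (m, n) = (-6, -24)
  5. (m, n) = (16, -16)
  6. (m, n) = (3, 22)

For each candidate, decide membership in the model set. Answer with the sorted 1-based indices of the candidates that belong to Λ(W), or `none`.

1, 3, 4

Compute τ' = (4−√20)/2 = -0.23607, so π⊥(m,n) = m -0.23607·n.
[1] lift (-3,-9): star map gives -0.87539; window check -1.2 ≤ -0.87539 < -0.2 is true → IN Λ
[2] lift (2,17): star map gives -2.01316; window check -1.2 ≤ -2.01316 < -0.2 is false → out
[3] lift (4,19): star map gives -0.48529; window check -1.2 ≤ -0.48529 < -0.2 is true → IN Λ
[4] lift (-6,-24): star map gives -0.33437; window check -1.2 ≤ -0.33437 < -0.2 is true → IN Λ
[5] lift (16,-16): star map gives 19.77709; window check -1.2 ≤ 19.77709 < -0.2 is false → out
[6] lift (3,22): star map gives -2.19350; window check -1.2 ≤ -2.19350 < -0.2 is false → out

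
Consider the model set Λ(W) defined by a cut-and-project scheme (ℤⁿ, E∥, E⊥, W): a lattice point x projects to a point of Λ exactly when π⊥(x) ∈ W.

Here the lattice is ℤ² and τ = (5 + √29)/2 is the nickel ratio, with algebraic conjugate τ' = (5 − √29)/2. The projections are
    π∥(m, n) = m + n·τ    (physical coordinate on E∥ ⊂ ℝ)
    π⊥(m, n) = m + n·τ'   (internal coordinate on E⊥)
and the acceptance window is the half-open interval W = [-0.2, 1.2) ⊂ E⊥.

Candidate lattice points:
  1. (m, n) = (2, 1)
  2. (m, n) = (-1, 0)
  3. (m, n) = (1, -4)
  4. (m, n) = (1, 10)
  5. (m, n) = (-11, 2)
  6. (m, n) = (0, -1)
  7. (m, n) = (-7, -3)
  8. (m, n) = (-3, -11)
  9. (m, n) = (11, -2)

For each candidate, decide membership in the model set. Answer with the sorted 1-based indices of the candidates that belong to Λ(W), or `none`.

6

Compute τ' = (5−√29)/2 = -0.192582, so π⊥(m,n) = m -0.192582·n.
[1] lift (2,1): star map gives 1.807418; window check -0.2 ≤ 1.807418 < 1.2 is false → out
[2] lift (-1,0): star map gives -1.000000; window check -0.2 ≤ -1.000000 < 1.2 is false → out
[3] lift (1,-4): star map gives 1.770330; window check -0.2 ≤ 1.770330 < 1.2 is false → out
[4] lift (1,10): star map gives -0.925824; window check -0.2 ≤ -0.925824 < 1.2 is false → out
[5] lift (-11,2): star map gives -11.385165; window check -0.2 ≤ -11.385165 < 1.2 is false → out
[6] lift (0,-1): star map gives 0.192582; window check -0.2 ≤ 0.192582 < 1.2 is true → IN Λ
[7] lift (-7,-3): star map gives -6.422253; window check -0.2 ≤ -6.422253 < 1.2 is false → out
[8] lift (-3,-11): star map gives -0.881594; window check -0.2 ≤ -0.881594 < 1.2 is false → out
[9] lift (11,-2): star map gives 11.385165; window check -0.2 ≤ 11.385165 < 1.2 is false → out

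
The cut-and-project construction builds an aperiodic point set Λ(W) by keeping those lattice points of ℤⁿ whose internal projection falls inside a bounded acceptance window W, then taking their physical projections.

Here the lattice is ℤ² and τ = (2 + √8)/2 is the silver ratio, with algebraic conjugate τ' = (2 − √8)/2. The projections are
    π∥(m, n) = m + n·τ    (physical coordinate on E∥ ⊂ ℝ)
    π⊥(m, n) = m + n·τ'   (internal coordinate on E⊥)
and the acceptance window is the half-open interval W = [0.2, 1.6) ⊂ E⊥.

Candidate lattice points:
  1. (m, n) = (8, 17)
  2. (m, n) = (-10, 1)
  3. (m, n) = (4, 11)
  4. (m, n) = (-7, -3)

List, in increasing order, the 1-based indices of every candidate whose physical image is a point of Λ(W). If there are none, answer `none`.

1

τ' = (2−√8)/2 ≈ -0.414214.
[1] lift (8,17): star map gives 0.958369; window check 0.2 ≤ 0.958369 < 1.6 is true → IN Λ
[2] lift (-10,1): star map gives -10.414214; window check 0.2 ≤ -10.414214 < 1.6 is false → out
[3] lift (4,11): star map gives -0.556349; window check 0.2 ≤ -0.556349 < 1.6 is false → out
[4] lift (-7,-3): star map gives -5.757359; window check 0.2 ≤ -5.757359 < 1.6 is false → out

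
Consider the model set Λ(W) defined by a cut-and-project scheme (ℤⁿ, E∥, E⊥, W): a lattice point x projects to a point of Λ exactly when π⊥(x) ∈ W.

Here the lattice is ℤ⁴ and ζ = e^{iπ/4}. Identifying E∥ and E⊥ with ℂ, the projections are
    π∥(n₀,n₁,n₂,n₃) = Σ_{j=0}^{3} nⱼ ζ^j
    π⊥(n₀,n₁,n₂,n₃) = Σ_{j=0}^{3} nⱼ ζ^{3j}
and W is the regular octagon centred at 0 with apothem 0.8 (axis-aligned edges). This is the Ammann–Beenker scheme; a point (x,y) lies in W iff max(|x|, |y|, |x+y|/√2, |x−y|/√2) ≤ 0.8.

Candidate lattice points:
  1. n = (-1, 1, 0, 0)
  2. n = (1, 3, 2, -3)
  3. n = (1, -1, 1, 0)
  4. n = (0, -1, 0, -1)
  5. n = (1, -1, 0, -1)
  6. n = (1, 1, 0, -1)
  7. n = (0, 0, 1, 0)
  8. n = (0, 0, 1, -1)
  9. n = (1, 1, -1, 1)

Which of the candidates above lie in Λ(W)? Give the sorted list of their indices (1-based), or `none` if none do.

6

With ζ = e^{iπ/4} the internal vectors are ζ^0,ζ^3,ζ^6,ζ^9.
candidate 1: n = (-1, 1, 0, 0) → π⊥ ≈ (-1.70711, +0.70711); max(|x|,|y|,|x±y|/√2) = 1.70711 > 0.8 ⇒ ∉ W
candidate 2: n = (1, 3, 2, -3) → π⊥ ≈ (-3.24264, -2.00000); max(|x|,|y|,|x±y|/√2) = 3.70711 > 0.8 ⇒ ∉ W
candidate 3: n = (1, -1, 1, 0) → π⊥ ≈ (+1.70711, -1.70711); max(|x|,|y|,|x±y|/√2) = 2.41421 > 0.8 ⇒ ∉ W
candidate 4: n = (0, -1, 0, -1) → π⊥ ≈ (+0.00000, -1.41421); max(|x|,|y|,|x±y|/√2) = 1.41421 > 0.8 ⇒ ∉ W
candidate 5: n = (1, -1, 0, -1) → π⊥ ≈ (+1.00000, -1.41421); max(|x|,|y|,|x±y|/√2) = 1.70711 > 0.8 ⇒ ∉ W
candidate 6: n = (1, 1, 0, -1) → π⊥ ≈ (-0.41421, +0.00000); max(|x|,|y|,|x±y|/√2) = 0.41421 ≤ 0.8 ⇒ ∈ W
candidate 7: n = (0, 0, 1, 0) → π⊥ ≈ (+0.00000, -1.00000); max(|x|,|y|,|x±y|/√2) = 1.00000 > 0.8 ⇒ ∉ W
candidate 8: n = (0, 0, 1, -1) → π⊥ ≈ (-0.70711, -1.70711); max(|x|,|y|,|x±y|/√2) = 1.70711 > 0.8 ⇒ ∉ W
candidate 9: n = (1, 1, -1, 1) → π⊥ ≈ (+1.00000, +2.41421); max(|x|,|y|,|x±y|/√2) = 2.41421 > 0.8 ⇒ ∉ W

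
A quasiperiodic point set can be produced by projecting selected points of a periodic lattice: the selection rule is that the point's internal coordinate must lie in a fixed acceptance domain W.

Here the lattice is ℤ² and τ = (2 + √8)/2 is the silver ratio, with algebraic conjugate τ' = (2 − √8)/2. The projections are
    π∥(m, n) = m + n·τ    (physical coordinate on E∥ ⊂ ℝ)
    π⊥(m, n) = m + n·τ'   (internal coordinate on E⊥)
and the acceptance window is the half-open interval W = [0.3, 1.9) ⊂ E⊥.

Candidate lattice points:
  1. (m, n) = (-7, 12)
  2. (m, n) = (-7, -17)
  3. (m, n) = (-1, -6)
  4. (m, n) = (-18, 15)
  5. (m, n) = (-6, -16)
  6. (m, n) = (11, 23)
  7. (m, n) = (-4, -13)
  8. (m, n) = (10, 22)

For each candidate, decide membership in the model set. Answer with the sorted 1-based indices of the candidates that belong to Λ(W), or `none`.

3, 5, 6, 7, 8

Numerically τ ≈ 2.41421 and τ' = −1/τ ≈ -0.41421.
#1 (-7,12): internal coord -7 + (12)·τ' = -11.97056; -11.97056 ∉ [0.3, 1.9) → out
#2 (-7,-17): internal coord -7 + (-17)·τ' = +0.04163; +0.04163 ∉ [0.3, 1.9) → out
#3 (-1,-6): internal coord -1 + (-6)·τ' = +1.48528; +1.48528 ∈ [0.3, 1.9) → IN Λ
#4 (-18,15): internal coord -18 + (15)·τ' = -24.21320; -24.21320 ∉ [0.3, 1.9) → out
#5 (-6,-16): internal coord -6 + (-16)·τ' = +0.62742; +0.62742 ∈ [0.3, 1.9) → IN Λ
#6 (11,23): internal coord 11 + (23)·τ' = +1.47309; +1.47309 ∈ [0.3, 1.9) → IN Λ
#7 (-4,-13): internal coord -4 + (-13)·τ' = +1.38478; +1.38478 ∈ [0.3, 1.9) → IN Λ
#8 (10,22): internal coord 10 + (22)·τ' = +0.88730; +0.88730 ∈ [0.3, 1.9) → IN Λ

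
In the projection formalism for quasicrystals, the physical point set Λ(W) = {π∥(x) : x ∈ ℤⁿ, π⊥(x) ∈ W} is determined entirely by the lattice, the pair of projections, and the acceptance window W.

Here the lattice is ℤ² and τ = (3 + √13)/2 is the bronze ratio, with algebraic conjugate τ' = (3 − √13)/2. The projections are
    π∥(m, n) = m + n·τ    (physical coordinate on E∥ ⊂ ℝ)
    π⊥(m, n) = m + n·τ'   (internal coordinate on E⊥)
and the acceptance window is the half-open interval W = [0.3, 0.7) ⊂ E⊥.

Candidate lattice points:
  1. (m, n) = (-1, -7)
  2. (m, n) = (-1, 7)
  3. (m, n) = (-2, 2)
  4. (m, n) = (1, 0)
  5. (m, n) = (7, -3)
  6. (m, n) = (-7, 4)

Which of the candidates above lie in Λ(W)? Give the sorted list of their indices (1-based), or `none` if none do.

none

Numerically τ ≈ 3.3028 and τ' = −1/τ ≈ -0.3028.
#1 (-1,-7): internal coord -1 + (-7)·τ' = +1.1194; +1.1194 ∉ [0.3, 0.7) → out
#2 (-1,7): internal coord -1 + (7)·τ' = -3.1194; -3.1194 ∉ [0.3, 0.7) → out
#3 (-2,2): internal coord -2 + (2)·τ' = -2.6056; -2.6056 ∉ [0.3, 0.7) → out
#4 (1,0): internal coord 1 + (0)·τ' = +1.0000; +1.0000 ∉ [0.3, 0.7) → out
#5 (7,-3): internal coord 7 + (-3)·τ' = +7.9083; +7.9083 ∉ [0.3, 0.7) → out
#6 (-7,4): internal coord -7 + (4)·τ' = -8.2111; -8.2111 ∉ [0.3, 0.7) → out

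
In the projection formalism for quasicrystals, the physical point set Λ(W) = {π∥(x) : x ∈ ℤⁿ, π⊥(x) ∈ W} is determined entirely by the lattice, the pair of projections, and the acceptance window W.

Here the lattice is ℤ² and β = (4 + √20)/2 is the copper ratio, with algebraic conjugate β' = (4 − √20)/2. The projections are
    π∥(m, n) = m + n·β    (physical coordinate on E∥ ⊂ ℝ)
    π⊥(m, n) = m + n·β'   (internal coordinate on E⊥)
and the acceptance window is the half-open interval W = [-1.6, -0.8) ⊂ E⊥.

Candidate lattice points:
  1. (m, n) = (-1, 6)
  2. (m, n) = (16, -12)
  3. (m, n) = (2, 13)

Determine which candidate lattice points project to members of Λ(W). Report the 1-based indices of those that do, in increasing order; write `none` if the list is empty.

3

Numerically β ≈ 4.2361 and β' = −1/β ≈ -0.2361.
#1 (-1,6): internal coord -1 + (6)·β' = -2.4164; -2.4164 ∉ [-1.6, -0.8) → out
#2 (16,-12): internal coord 16 + (-12)·β' = +18.8328; +18.8328 ∉ [-1.6, -0.8) → out
#3 (2,13): internal coord 2 + (13)·β' = -1.0689; -1.0689 ∈ [-1.6, -0.8) → IN Λ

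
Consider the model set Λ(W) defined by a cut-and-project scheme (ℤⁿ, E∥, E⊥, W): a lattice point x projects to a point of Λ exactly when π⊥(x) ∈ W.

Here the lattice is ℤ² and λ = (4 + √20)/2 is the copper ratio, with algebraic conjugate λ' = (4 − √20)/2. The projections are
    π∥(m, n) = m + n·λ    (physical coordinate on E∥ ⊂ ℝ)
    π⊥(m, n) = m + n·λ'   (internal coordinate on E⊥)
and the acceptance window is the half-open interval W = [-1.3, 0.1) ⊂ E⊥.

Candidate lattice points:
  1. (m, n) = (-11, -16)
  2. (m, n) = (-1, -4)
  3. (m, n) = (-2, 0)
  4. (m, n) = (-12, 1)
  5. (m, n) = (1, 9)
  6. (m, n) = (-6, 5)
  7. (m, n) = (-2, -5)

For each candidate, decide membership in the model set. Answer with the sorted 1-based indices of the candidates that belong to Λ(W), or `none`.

Numerically λ ≈ 4.2361 and λ' = −1/λ ≈ -0.2361.
candidate 1: (m,n)=(-11,-16) → π∥ = -11-16·λ ≈ -78.7771, π⊥ = -11-16·λ' ≈ -7.2229 ∉ [-1.3, 0.1) ⇒ out
candidate 2: (m,n)=(-1,-4) → π∥ = -1-4·λ ≈ -17.9443, π⊥ = -1-4·λ' ≈ -0.0557 ∈ [-1.3, 0.1) ⇒ IN Λ
candidate 3: (m,n)=(-2,0) → π∥ = -2+0·λ ≈ -2.0000, π⊥ = -2+0·λ' ≈ -2.0000 ∉ [-1.3, 0.1) ⇒ out
candidate 4: (m,n)=(-12,1) → π∥ = -12+1·λ ≈ -7.7639, π⊥ = -12+1·λ' ≈ -12.2361 ∉ [-1.3, 0.1) ⇒ out
candidate 5: (m,n)=(1,9) → π∥ = 1+9·λ ≈ 39.1246, π⊥ = 1+9·λ' ≈ -1.1246 ∈ [-1.3, 0.1) ⇒ IN Λ
candidate 6: (m,n)=(-6,5) → π∥ = -6+5·λ ≈ 15.1803, π⊥ = -6+5·λ' ≈ -7.1803 ∉ [-1.3, 0.1) ⇒ out
candidate 7: (m,n)=(-2,-5) → π∥ = -2-5·λ ≈ -23.1803, π⊥ = -2-5·λ' ≈ -0.8197 ∈ [-1.3, 0.1) ⇒ IN Λ

2, 5, 7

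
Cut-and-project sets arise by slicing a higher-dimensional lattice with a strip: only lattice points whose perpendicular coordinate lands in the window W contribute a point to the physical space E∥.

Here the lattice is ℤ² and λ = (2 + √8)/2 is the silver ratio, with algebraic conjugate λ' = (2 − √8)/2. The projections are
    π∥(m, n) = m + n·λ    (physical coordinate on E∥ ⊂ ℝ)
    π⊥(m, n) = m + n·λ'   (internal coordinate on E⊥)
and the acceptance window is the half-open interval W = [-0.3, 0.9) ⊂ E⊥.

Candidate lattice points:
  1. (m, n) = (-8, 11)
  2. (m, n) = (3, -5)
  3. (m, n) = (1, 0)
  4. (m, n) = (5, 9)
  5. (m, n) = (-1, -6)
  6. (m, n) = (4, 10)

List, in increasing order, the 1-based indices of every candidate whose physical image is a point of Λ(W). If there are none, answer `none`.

6

Compute λ' = (2−√8)/2 = -0.414214, so π⊥(m,n) = m -0.414214·n.
#1 (-8,11): internal coord -8 + (11)·λ' = -12.556349; -12.556349 ∉ [-0.3, 0.9) → out
#2 (3,-5): internal coord 3 + (-5)·λ' = +5.071068; +5.071068 ∉ [-0.3, 0.9) → out
#3 (1,0): internal coord 1 + (0)·λ' = +1.000000; +1.000000 ∉ [-0.3, 0.9) → out
#4 (5,9): internal coord 5 + (9)·λ' = +1.272078; +1.272078 ∉ [-0.3, 0.9) → out
#5 (-1,-6): internal coord -1 + (-6)·λ' = +1.485281; +1.485281 ∉ [-0.3, 0.9) → out
#6 (4,10): internal coord 4 + (10)·λ' = -0.142136; -0.142136 ∈ [-0.3, 0.9) → IN Λ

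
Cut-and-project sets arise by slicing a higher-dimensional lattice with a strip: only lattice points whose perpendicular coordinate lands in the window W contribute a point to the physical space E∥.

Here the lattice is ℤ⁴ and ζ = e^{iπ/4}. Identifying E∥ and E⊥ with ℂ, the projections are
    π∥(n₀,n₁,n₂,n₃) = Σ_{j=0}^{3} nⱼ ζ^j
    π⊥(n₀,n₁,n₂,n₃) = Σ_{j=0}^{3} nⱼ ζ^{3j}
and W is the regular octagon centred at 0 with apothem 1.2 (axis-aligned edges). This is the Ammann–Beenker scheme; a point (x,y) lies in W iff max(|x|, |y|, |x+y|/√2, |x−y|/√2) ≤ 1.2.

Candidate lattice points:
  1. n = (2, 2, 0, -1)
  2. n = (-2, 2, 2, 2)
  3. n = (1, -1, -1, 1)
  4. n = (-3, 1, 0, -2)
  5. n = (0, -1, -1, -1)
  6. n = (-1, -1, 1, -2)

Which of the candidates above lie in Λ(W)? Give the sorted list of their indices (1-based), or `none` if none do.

Internal map: ζ^{3j} for j=0..3 gives (1,0), (−√2/2,√2/2), (0,−1), (√2/2,√2/2).
candidate 1: n = (2, 2, 0, -1) → π⊥ ≈ (-0.121320, +0.707107); max(|x|,|y|,|x±y|/√2) = 0.707107 ≤ 1.2 ⇒ ∈ W
candidate 2: n = (-2, 2, 2, 2) → π⊥ ≈ (-2.000000, +0.828427); max(|x|,|y|,|x±y|/√2) = 2.000000 > 1.2 ⇒ ∉ W
candidate 3: n = (1, -1, -1, 1) → π⊥ ≈ (+2.414214, +1.000000); max(|x|,|y|,|x±y|/√2) = 2.414214 > 1.2 ⇒ ∉ W
candidate 4: n = (-3, 1, 0, -2) → π⊥ ≈ (-5.121320, -0.707107); max(|x|,|y|,|x±y|/√2) = 5.121320 > 1.2 ⇒ ∉ W
candidate 5: n = (0, -1, -1, -1) → π⊥ ≈ (+0.000000, -0.414214); max(|x|,|y|,|x±y|/√2) = 0.414214 ≤ 1.2 ⇒ ∈ W
candidate 6: n = (-1, -1, 1, -2) → π⊥ ≈ (-1.707107, -3.121320); max(|x|,|y|,|x±y|/√2) = 3.414214 > 1.2 ⇒ ∉ W

1, 5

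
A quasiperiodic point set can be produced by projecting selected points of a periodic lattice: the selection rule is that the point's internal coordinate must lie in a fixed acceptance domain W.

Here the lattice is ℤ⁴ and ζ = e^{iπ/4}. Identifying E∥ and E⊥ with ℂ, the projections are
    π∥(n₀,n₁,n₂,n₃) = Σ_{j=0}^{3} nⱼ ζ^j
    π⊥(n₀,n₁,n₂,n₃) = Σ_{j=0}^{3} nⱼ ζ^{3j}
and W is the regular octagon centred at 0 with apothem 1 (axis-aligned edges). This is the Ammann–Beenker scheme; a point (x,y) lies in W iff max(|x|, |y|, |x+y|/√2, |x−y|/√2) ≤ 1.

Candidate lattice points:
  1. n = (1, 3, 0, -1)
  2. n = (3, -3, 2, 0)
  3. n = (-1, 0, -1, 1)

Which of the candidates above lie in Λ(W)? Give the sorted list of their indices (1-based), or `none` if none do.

none

π⊥(n) = n₀ + n₁ζ³ + n₂ζ⁶ + n₃ζ⁹ where ζ = e^{iπ/4}.
#1 (1, 3, 0, -1): internal (-1.828427, 1.414214); octagon support 2.292893 vs apothem 1 → ∉ W
#2 (3, -3, 2, 0): internal (5.121320, -4.121320); octagon support 6.535534 vs apothem 1 → ∉ W
#3 (-1, 0, -1, 1): internal (-0.292893, 1.707107); octagon support 1.707107 vs apothem 1 → ∉ W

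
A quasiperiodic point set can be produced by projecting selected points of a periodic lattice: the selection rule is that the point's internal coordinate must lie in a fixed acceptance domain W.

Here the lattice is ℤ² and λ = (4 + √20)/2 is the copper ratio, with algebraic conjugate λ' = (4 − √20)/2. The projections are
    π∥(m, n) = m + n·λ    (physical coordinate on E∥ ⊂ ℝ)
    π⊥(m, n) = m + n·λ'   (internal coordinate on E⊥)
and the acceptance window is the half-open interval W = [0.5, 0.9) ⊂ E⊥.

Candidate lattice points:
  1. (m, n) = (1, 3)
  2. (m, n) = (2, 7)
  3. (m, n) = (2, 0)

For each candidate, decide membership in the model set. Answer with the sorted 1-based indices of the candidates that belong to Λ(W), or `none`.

λ' = (4−√20)/2 ≈ -0.2361.
#1 (1,3): internal coord 1 + (3)·λ' = +0.2918; +0.2918 ∉ [0.5, 0.9) → out
#2 (2,7): internal coord 2 + (7)·λ' = +0.3475; +0.3475 ∉ [0.5, 0.9) → out
#3 (2,0): internal coord 2 + (0)·λ' = +2.0000; +2.0000 ∉ [0.5, 0.9) → out

none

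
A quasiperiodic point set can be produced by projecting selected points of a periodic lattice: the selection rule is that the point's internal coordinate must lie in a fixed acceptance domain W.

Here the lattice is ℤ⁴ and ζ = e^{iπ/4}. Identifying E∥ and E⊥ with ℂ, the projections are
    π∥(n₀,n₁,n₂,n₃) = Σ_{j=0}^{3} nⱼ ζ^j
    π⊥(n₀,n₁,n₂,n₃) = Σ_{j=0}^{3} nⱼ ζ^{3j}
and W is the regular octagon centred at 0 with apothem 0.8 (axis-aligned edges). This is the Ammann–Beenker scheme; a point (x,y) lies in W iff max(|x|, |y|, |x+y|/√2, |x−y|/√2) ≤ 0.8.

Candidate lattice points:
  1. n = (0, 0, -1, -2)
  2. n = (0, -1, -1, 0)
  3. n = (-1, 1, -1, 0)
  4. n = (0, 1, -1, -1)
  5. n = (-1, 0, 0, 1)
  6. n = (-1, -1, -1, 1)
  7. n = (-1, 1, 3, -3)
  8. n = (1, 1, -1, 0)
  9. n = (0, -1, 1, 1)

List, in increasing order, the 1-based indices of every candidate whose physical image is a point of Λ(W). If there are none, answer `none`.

2, 5

With ζ = e^{iπ/4} the internal vectors are ζ^0,ζ^3,ζ^6,ζ^9.
#1 (0, 0, -1, -2): internal (-1.41421, -0.41421); octagon support 1.41421 vs apothem 0.8 → ∉ W
#2 (0, -1, -1, 0): internal (0.70711, 0.29289); octagon support 0.70711 vs apothem 0.8 → ∈ W
#3 (-1, 1, -1, 0): internal (-1.70711, 1.70711); octagon support 2.41421 vs apothem 0.8 → ∉ W
#4 (0, 1, -1, -1): internal (-1.41421, 1.00000); octagon support 1.70711 vs apothem 0.8 → ∉ W
#5 (-1, 0, 0, 1): internal (-0.29289, 0.70711); octagon support 0.70711 vs apothem 0.8 → ∈ W
#6 (-1, -1, -1, 1): internal (0.41421, 1.00000); octagon support 1.00000 vs apothem 0.8 → ∉ W
#7 (-1, 1, 3, -3): internal (-3.82843, -4.41421); octagon support 5.82843 vs apothem 0.8 → ∉ W
#8 (1, 1, -1, 0): internal (0.29289, 1.70711); octagon support 1.70711 vs apothem 0.8 → ∉ W
#9 (0, -1, 1, 1): internal (1.41421, -1.00000); octagon support 1.70711 vs apothem 0.8 → ∉ W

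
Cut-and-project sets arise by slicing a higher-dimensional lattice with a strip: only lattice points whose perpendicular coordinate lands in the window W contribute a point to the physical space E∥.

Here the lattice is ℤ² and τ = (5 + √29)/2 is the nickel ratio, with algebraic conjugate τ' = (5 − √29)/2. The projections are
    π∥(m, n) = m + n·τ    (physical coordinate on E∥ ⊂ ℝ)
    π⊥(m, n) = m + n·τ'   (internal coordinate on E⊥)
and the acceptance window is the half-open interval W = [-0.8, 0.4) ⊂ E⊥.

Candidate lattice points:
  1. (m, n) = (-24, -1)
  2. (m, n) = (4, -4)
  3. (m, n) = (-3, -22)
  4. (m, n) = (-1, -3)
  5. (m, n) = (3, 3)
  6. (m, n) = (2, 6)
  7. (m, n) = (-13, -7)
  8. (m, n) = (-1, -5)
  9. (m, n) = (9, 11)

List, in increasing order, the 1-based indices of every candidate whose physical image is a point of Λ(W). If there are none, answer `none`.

τ' = (5−√29)/2 ≈ -0.19258.
candidate 1: (m,n)=(-24,-1) → π∥ = -24-1·τ ≈ -29.19258, π⊥ = -24-1·τ' ≈ -23.80742 ∉ [-0.8, 0.4) ⇒ out
candidate 2: (m,n)=(4,-4) → π∥ = 4-4·τ ≈ -16.77033, π⊥ = 4-4·τ' ≈ 4.77033 ∉ [-0.8, 0.4) ⇒ out
candidate 3: (m,n)=(-3,-22) → π∥ = -3-22·τ ≈ -117.23681, π⊥ = -3-22·τ' ≈ 1.23681 ∉ [-0.8, 0.4) ⇒ out
candidate 4: (m,n)=(-1,-3) → π∥ = -1-3·τ ≈ -16.57775, π⊥ = -1-3·τ' ≈ -0.42225 ∈ [-0.8, 0.4) ⇒ IN Λ
candidate 5: (m,n)=(3,3) → π∥ = 3+3·τ ≈ 18.57775, π⊥ = 3+3·τ' ≈ 2.42225 ∉ [-0.8, 0.4) ⇒ out
candidate 6: (m,n)=(2,6) → π∥ = 2+6·τ ≈ 33.15549, π⊥ = 2+6·τ' ≈ 0.84451 ∉ [-0.8, 0.4) ⇒ out
candidate 7: (m,n)=(-13,-7) → π∥ = -13-7·τ ≈ -49.34808, π⊥ = -13-7·τ' ≈ -11.65192 ∉ [-0.8, 0.4) ⇒ out
candidate 8: (m,n)=(-1,-5) → π∥ = -1-5·τ ≈ -26.96291, π⊥ = -1-5·τ' ≈ -0.03709 ∈ [-0.8, 0.4) ⇒ IN Λ
candidate 9: (m,n)=(9,11) → π∥ = 9+11·τ ≈ 66.11841, π⊥ = 9+11·τ' ≈ 6.88159 ∉ [-0.8, 0.4) ⇒ out

4, 8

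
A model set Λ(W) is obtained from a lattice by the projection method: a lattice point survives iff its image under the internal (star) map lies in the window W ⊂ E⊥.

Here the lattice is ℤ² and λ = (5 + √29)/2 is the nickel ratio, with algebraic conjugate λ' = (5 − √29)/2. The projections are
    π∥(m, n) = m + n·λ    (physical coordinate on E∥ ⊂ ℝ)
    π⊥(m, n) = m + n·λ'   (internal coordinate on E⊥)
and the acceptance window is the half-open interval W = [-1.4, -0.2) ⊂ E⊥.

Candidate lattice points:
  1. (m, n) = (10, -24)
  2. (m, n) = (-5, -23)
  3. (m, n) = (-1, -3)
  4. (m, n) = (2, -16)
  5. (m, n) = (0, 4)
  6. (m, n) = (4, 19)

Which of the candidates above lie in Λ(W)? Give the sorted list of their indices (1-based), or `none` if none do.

Compute λ' = (5−√29)/2 = -0.192582, so π⊥(m,n) = m -0.192582·n.
#1 (10,-24): internal coord 10 + (-24)·λ' = +14.621978; +14.621978 ∉ [-1.4, -0.2) → out
#2 (-5,-23): internal coord -5 + (-23)·λ' = -0.570605; -0.570605 ∈ [-1.4, -0.2) → IN Λ
#3 (-1,-3): internal coord -1 + (-3)·λ' = -0.422253; -0.422253 ∈ [-1.4, -0.2) → IN Λ
#4 (2,-16): internal coord 2 + (-16)·λ' = +5.081318; +5.081318 ∉ [-1.4, -0.2) → out
#5 (0,4): internal coord 0 + (4)·λ' = -0.770330; -0.770330 ∈ [-1.4, -0.2) → IN Λ
#6 (4,19): internal coord 4 + (19)·λ' = +0.340934; +0.340934 ∉ [-1.4, -0.2) → out

2, 3, 5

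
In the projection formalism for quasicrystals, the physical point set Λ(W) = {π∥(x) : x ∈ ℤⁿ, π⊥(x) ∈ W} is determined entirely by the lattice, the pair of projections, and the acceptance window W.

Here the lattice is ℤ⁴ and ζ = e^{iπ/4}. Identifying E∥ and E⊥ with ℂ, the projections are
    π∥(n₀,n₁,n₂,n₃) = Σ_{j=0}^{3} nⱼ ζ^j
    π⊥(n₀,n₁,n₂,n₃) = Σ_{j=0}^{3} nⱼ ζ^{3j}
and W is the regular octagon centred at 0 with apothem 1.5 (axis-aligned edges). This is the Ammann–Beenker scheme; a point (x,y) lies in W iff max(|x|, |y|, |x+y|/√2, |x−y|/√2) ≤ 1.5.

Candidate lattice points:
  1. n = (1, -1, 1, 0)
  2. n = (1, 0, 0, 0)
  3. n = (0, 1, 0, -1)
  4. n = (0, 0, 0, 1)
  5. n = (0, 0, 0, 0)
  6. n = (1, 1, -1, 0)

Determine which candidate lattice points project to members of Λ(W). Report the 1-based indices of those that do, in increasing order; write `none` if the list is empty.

Internal map: ζ^{3j} for j=0..3 gives (1,0), (−√2/2,√2/2), (0,−1), (√2/2,√2/2).
#1 (1, -1, 1, 0): internal (1.70711, -1.70711); octagon support 2.41421 vs apothem 1.5 → ∉ W
#2 (1, 0, 0, 0): internal (1.00000, 0.00000); octagon support 1.00000 vs apothem 1.5 → ∈ W
#3 (0, 1, 0, -1): internal (-1.41421, 0.00000); octagon support 1.41421 vs apothem 1.5 → ∈ W
#4 (0, 0, 0, 1): internal (0.70711, 0.70711); octagon support 1.00000 vs apothem 1.5 → ∈ W
#5 (0, 0, 0, 0): internal (0.00000, 0.00000); octagon support 0.00000 vs apothem 1.5 → ∈ W
#6 (1, 1, -1, 0): internal (0.29289, 1.70711); octagon support 1.70711 vs apothem 1.5 → ∉ W

2, 3, 4, 5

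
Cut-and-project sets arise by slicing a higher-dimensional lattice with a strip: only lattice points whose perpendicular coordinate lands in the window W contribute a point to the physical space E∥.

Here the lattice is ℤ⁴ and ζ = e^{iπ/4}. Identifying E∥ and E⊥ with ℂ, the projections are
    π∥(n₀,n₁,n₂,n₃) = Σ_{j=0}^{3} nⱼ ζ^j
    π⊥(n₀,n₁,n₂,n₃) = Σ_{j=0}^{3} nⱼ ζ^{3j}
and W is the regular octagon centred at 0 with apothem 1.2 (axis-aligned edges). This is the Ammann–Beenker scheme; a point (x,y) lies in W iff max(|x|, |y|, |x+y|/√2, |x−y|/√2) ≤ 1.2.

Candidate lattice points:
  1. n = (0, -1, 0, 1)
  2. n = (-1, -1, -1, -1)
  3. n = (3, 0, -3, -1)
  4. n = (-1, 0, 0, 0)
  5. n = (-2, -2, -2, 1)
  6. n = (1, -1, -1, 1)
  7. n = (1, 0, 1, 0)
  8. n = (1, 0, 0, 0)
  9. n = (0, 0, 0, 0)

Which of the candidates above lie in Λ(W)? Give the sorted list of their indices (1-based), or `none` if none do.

π⊥(n) = n₀ + n₁ζ³ + n₂ζ⁶ + n₃ζ⁹ where ζ = e^{iπ/4}.
candidate 1: n = (0, -1, 0, 1) → π⊥ ≈ (+1.41421, +0.00000); max(|x|,|y|,|x±y|/√2) = 1.41421 > 1.2 ⇒ ∉ W
candidate 2: n = (-1, -1, -1, -1) → π⊥ ≈ (-1.00000, -0.41421); max(|x|,|y|,|x±y|/√2) = 1.00000 ≤ 1.2 ⇒ ∈ W
candidate 3: n = (3, 0, -3, -1) → π⊥ ≈ (+2.29289, +2.29289); max(|x|,|y|,|x±y|/√2) = 3.24264 > 1.2 ⇒ ∉ W
candidate 4: n = (-1, 0, 0, 0) → π⊥ ≈ (-1.00000, +0.00000); max(|x|,|y|,|x±y|/√2) = 1.00000 ≤ 1.2 ⇒ ∈ W
candidate 5: n = (-2, -2, -2, 1) → π⊥ ≈ (+0.12132, +1.29289); max(|x|,|y|,|x±y|/√2) = 1.29289 > 1.2 ⇒ ∉ W
candidate 6: n = (1, -1, -1, 1) → π⊥ ≈ (+2.41421, +1.00000); max(|x|,|y|,|x±y|/√2) = 2.41421 > 1.2 ⇒ ∉ W
candidate 7: n = (1, 0, 1, 0) → π⊥ ≈ (+1.00000, -1.00000); max(|x|,|y|,|x±y|/√2) = 1.41421 > 1.2 ⇒ ∉ W
candidate 8: n = (1, 0, 0, 0) → π⊥ ≈ (+1.00000, +0.00000); max(|x|,|y|,|x±y|/√2) = 1.00000 ≤ 1.2 ⇒ ∈ W
candidate 9: n = (0, 0, 0, 0) → π⊥ ≈ (+0.00000, +0.00000); max(|x|,|y|,|x±y|/√2) = 0.00000 ≤ 1.2 ⇒ ∈ W

2, 4, 8, 9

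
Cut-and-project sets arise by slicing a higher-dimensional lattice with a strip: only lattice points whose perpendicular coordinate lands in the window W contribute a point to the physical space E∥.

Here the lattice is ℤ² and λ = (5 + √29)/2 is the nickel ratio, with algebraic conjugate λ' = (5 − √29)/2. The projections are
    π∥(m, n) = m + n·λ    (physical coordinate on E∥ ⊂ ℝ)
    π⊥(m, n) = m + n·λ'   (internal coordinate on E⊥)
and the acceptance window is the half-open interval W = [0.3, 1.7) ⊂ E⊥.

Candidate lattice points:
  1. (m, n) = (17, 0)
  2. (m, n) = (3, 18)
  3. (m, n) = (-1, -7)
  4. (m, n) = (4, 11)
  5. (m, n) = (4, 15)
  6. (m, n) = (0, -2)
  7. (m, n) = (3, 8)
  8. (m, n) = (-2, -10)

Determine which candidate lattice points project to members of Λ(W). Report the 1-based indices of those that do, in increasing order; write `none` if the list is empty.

3, 5, 6, 7

Numerically λ ≈ 5.1926 and λ' = −1/λ ≈ -0.1926.
candidate 1: (m,n)=(17,0) → π∥ = 17+0·λ ≈ 17.0000, π⊥ = 17+0·λ' ≈ 17.0000 ∉ [0.3, 1.7) ⇒ out
candidate 2: (m,n)=(3,18) → π∥ = 3+18·λ ≈ 96.4665, π⊥ = 3+18·λ' ≈ -0.4665 ∉ [0.3, 1.7) ⇒ out
candidate 3: (m,n)=(-1,-7) → π∥ = -1-7·λ ≈ -37.3481, π⊥ = -1-7·λ' ≈ 0.3481 ∈ [0.3, 1.7) ⇒ IN Λ
candidate 4: (m,n)=(4,11) → π∥ = 4+11·λ ≈ 61.1184, π⊥ = 4+11·λ' ≈ 1.8816 ∉ [0.3, 1.7) ⇒ out
candidate 5: (m,n)=(4,15) → π∥ = 4+15·λ ≈ 81.8887, π⊥ = 4+15·λ' ≈ 1.1113 ∈ [0.3, 1.7) ⇒ IN Λ
candidate 6: (m,n)=(0,-2) → π∥ = 0-2·λ ≈ -10.3852, π⊥ = 0-2·λ' ≈ 0.3852 ∈ [0.3, 1.7) ⇒ IN Λ
candidate 7: (m,n)=(3,8) → π∥ = 3+8·λ ≈ 44.5407, π⊥ = 3+8·λ' ≈ 1.4593 ∈ [0.3, 1.7) ⇒ IN Λ
candidate 8: (m,n)=(-2,-10) → π∥ = -2-10·λ ≈ -53.9258, π⊥ = -2-10·λ' ≈ -0.0742 ∉ [0.3, 1.7) ⇒ out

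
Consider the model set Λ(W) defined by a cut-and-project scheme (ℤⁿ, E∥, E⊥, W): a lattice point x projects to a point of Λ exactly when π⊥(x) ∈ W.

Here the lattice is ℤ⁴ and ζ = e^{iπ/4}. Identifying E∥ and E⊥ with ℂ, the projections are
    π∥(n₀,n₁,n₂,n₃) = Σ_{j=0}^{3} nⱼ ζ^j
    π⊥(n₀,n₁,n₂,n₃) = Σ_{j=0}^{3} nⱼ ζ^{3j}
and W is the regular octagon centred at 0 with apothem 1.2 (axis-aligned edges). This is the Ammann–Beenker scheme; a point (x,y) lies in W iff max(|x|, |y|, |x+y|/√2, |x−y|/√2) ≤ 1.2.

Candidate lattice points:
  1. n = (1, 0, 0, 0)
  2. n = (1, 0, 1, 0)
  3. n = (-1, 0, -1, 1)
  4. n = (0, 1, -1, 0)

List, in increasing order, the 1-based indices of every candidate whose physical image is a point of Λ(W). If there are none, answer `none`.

Internal map: ζ^{3j} for j=0..3 gives (1,0), (−√2/2,√2/2), (0,−1), (√2/2,√2/2).
candidate 1: n = (1, 0, 0, 0) → π⊥ ≈ (+1.0000, +0.0000); max(|x|,|y|,|x±y|/√2) = 1.0000 ≤ 1.2 ⇒ ∈ W
candidate 2: n = (1, 0, 1, 0) → π⊥ ≈ (+1.0000, -1.0000); max(|x|,|y|,|x±y|/√2) = 1.4142 > 1.2 ⇒ ∉ W
candidate 3: n = (-1, 0, -1, 1) → π⊥ ≈ (-0.2929, +1.7071); max(|x|,|y|,|x±y|/√2) = 1.7071 > 1.2 ⇒ ∉ W
candidate 4: n = (0, 1, -1, 0) → π⊥ ≈ (-0.7071, +1.7071); max(|x|,|y|,|x±y|/√2) = 1.7071 > 1.2 ⇒ ∉ W

1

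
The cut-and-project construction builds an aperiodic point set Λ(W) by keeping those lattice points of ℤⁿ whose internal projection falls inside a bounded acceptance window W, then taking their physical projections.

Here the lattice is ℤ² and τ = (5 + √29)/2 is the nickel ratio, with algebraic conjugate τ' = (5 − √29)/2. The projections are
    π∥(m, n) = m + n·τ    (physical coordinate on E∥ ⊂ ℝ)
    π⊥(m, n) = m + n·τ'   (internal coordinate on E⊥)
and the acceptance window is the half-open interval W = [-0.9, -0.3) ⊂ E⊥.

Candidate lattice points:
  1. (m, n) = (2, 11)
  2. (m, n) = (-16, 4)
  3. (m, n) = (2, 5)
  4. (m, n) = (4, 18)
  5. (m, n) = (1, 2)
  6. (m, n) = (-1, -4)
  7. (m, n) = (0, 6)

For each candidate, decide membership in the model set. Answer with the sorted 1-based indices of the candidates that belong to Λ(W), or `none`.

none

Compute τ' = (5−√29)/2 = -0.1926, so π⊥(m,n) = m -0.1926·n.
[1] lift (2,11): star map gives -0.1184; window check -0.9 ≤ -0.1184 < -0.3 is false → out
[2] lift (-16,4): star map gives -16.7703; window check -0.9 ≤ -16.7703 < -0.3 is false → out
[3] lift (2,5): star map gives 1.0371; window check -0.9 ≤ 1.0371 < -0.3 is false → out
[4] lift (4,18): star map gives 0.5335; window check -0.9 ≤ 0.5335 < -0.3 is false → out
[5] lift (1,2): star map gives 0.6148; window check -0.9 ≤ 0.6148 < -0.3 is false → out
[6] lift (-1,-4): star map gives -0.2297; window check -0.9 ≤ -0.2297 < -0.3 is false → out
[7] lift (0,6): star map gives -1.1555; window check -0.9 ≤ -1.1555 < -0.3 is false → out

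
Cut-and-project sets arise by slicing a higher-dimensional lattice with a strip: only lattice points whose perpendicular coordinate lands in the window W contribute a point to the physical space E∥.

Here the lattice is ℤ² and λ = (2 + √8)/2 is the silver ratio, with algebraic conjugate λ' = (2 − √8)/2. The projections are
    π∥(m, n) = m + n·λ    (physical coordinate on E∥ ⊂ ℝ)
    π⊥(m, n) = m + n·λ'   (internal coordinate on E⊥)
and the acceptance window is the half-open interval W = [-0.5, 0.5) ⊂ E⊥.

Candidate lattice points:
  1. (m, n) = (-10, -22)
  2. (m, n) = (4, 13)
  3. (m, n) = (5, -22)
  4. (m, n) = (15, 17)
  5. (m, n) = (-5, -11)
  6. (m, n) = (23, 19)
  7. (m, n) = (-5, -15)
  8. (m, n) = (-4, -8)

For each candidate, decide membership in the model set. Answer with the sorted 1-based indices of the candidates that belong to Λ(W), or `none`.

5

Compute λ' = (2−√8)/2 = -0.4142, so π⊥(m,n) = m -0.4142·n.
#1 (-10,-22): internal coord -10 + (-22)·λ' = -0.8873; -0.8873 ∉ [-0.5, 0.5) → out
#2 (4,13): internal coord 4 + (13)·λ' = -1.3848; -1.3848 ∉ [-0.5, 0.5) → out
#3 (5,-22): internal coord 5 + (-22)·λ' = +14.1127; +14.1127 ∉ [-0.5, 0.5) → out
#4 (15,17): internal coord 15 + (17)·λ' = +7.9584; +7.9584 ∉ [-0.5, 0.5) → out
#5 (-5,-11): internal coord -5 + (-11)·λ' = -0.4437; -0.4437 ∈ [-0.5, 0.5) → IN Λ
#6 (23,19): internal coord 23 + (19)·λ' = +15.1299; +15.1299 ∉ [-0.5, 0.5) → out
#7 (-5,-15): internal coord -5 + (-15)·λ' = +1.2132; +1.2132 ∉ [-0.5, 0.5) → out
#8 (-4,-8): internal coord -4 + (-8)·λ' = -0.6863; -0.6863 ∉ [-0.5, 0.5) → out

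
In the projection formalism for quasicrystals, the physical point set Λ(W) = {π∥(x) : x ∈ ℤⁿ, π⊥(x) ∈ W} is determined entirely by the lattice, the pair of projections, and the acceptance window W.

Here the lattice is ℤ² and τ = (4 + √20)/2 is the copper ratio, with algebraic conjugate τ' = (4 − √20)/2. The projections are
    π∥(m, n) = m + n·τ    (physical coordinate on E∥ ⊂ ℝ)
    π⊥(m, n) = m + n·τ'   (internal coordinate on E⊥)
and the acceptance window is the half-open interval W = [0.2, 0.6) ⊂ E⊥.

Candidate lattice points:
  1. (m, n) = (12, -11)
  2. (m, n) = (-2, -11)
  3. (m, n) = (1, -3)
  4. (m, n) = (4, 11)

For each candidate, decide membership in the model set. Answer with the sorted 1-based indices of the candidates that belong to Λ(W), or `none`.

Numerically τ ≈ 4.236068 and τ' = −1/τ ≈ -0.236068.
candidate 1: (m,n)=(12,-11) → π∥ = 12-11·τ ≈ -34.596748, π⊥ = 12-11·τ' ≈ 14.596748 ∉ [0.2, 0.6) ⇒ out
candidate 2: (m,n)=(-2,-11) → π∥ = -2-11·τ ≈ -48.596748, π⊥ = -2-11·τ' ≈ 0.596748 ∈ [0.2, 0.6) ⇒ IN Λ
candidate 3: (m,n)=(1,-3) → π∥ = 1-3·τ ≈ -11.708204, π⊥ = 1-3·τ' ≈ 1.708204 ∉ [0.2, 0.6) ⇒ out
candidate 4: (m,n)=(4,11) → π∥ = 4+11·τ ≈ 50.596748, π⊥ = 4+11·τ' ≈ 1.403252 ∉ [0.2, 0.6) ⇒ out

2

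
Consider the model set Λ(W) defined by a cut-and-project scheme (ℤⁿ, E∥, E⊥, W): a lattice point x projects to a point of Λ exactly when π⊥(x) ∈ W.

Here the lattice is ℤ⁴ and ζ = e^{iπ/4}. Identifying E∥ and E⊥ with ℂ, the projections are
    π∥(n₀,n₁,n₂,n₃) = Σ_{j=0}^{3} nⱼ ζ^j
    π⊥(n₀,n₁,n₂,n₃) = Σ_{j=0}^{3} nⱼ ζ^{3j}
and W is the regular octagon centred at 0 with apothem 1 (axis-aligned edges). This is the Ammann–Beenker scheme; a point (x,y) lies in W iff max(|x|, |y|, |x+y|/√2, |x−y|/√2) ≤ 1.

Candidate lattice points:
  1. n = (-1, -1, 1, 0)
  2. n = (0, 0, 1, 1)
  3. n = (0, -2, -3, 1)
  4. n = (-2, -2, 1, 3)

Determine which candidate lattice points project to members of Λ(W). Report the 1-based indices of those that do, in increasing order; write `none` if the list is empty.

2

π⊥(n) = n₀ + n₁ζ³ + n₂ζ⁶ + n₃ζ⁹ where ζ = e^{iπ/4}.
#1 (-1, -1, 1, 0): internal (-0.292893, -1.707107); octagon support 1.707107 vs apothem 1 → ∉ W
#2 (0, 0, 1, 1): internal (0.707107, -0.292893); octagon support 0.707107 vs apothem 1 → ∈ W
#3 (0, -2, -3, 1): internal (2.121320, 2.292893); octagon support 3.121320 vs apothem 1 → ∉ W
#4 (-2, -2, 1, 3): internal (1.535534, -0.292893); octagon support 1.535534 vs apothem 1 → ∉ W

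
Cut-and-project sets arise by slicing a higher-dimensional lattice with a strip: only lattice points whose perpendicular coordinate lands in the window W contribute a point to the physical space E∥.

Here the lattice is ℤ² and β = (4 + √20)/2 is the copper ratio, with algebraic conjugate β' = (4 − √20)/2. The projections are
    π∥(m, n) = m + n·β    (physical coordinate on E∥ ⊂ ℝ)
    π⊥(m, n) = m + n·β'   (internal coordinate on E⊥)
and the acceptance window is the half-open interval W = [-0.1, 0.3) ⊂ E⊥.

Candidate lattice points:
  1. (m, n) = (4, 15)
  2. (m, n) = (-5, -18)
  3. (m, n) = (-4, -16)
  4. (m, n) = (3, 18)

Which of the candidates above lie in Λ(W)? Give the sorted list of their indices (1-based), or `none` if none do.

none

β' = (4−√20)/2 ≈ -0.236068.
[1] lift (4,15): star map gives 0.458980; window check -0.1 ≤ 0.458980 < 0.3 is false → out
[2] lift (-5,-18): star map gives -0.750776; window check -0.1 ≤ -0.750776 < 0.3 is false → out
[3] lift (-4,-16): star map gives -0.222912; window check -0.1 ≤ -0.222912 < 0.3 is false → out
[4] lift (3,18): star map gives -1.249224; window check -0.1 ≤ -1.249224 < 0.3 is false → out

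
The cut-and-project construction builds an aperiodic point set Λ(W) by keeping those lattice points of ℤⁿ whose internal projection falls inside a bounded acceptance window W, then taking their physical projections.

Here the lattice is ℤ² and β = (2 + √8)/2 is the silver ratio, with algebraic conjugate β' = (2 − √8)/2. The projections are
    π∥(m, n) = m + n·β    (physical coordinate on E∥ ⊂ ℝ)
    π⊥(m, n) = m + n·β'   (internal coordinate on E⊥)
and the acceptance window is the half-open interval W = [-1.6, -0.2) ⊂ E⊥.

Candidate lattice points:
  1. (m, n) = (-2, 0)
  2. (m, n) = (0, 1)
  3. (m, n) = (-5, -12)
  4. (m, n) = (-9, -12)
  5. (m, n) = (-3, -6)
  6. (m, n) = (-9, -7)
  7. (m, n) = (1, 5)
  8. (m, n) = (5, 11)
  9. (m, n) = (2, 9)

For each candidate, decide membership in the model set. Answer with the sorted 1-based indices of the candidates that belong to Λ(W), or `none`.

Numerically β ≈ 2.414214 and β' = −1/β ≈ -0.414214.
[1] lift (-2,0): star map gives -2.000000; window check -1.6 ≤ -2.000000 < -0.2 is false → out
[2] lift (0,1): star map gives -0.414214; window check -1.6 ≤ -0.414214 < -0.2 is true → IN Λ
[3] lift (-5,-12): star map gives -0.029437; window check -1.6 ≤ -0.029437 < -0.2 is false → out
[4] lift (-9,-12): star map gives -4.029437; window check -1.6 ≤ -4.029437 < -0.2 is false → out
[5] lift (-3,-6): star map gives -0.514719; window check -1.6 ≤ -0.514719 < -0.2 is true → IN Λ
[6] lift (-9,-7): star map gives -6.100505; window check -1.6 ≤ -6.100505 < -0.2 is false → out
[7] lift (1,5): star map gives -1.071068; window check -1.6 ≤ -1.071068 < -0.2 is true → IN Λ
[8] lift (5,11): star map gives 0.443651; window check -1.6 ≤ 0.443651 < -0.2 is false → out
[9] lift (2,9): star map gives -1.727922; window check -1.6 ≤ -1.727922 < -0.2 is false → out

2, 5, 7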